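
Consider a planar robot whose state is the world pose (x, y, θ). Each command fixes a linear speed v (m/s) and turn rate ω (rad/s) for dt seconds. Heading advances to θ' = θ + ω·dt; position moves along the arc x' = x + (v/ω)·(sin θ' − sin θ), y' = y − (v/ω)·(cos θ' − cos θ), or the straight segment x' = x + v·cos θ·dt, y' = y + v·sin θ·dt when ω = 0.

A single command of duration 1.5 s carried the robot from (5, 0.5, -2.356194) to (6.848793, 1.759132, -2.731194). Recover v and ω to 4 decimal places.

v = -1.5000, ω = -0.2500

Δθ = -2.731194 − -2.356194 = -0.375000
ω = Δθ/dt = -0.375000/1.5 = -0.2500
R = Δx/(sin θ' − sin θ) = 6.0000
v = R·ω = 6.0000·-0.2500 = -1.5000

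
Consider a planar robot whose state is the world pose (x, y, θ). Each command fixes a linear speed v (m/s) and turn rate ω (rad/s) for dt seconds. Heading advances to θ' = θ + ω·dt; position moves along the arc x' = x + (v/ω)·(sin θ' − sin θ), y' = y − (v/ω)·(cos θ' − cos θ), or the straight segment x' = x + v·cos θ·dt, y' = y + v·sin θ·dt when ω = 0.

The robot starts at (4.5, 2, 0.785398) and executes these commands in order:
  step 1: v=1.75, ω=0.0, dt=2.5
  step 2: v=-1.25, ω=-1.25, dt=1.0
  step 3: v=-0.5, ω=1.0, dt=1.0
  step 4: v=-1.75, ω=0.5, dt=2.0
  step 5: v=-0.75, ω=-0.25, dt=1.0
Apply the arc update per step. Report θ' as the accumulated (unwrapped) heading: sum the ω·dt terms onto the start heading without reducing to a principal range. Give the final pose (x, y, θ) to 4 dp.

(4.1277, 1.2649, 1.2854)

step 1: θ'=0.7854 (straight) → pose (7.5936, 5.0936, 0.7854)
step 2: θ'=-0.4646 (R=1.0000) → pose (6.4384, 4.9067, -0.4646)
step 3: θ'=0.5354 (R=-0.5000) → pose (5.9593, 4.8897, 0.5354)
step 4: θ'=1.5354 (R=-3.5000) → pose (4.2471, 2.0034, 1.5354)
step 5: θ'=1.2854 (R=3.0000) → pose (4.1277, 1.2649, 1.2854)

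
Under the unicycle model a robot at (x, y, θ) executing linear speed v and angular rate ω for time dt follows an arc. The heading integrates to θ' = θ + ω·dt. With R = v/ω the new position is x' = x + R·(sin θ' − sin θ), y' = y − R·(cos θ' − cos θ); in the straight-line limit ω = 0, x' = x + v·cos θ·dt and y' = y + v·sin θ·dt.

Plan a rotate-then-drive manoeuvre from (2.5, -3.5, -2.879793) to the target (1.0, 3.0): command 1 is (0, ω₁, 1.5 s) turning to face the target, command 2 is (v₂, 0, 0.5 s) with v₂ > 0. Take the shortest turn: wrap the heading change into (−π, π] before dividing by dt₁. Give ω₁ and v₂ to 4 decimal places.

ω₁ = -1.0705, v₂ = 13.3417

heading to target = atan2(3−-3.5, 1−2.5) = 1.7976
Δθ = wrap(1.7976 − -2.8798) = -1.6058; ω₁ = Δθ/dt₁ = -1.0705
distance = √((1−2.5)² + (3−-3.5)²) = 6.6708; v₂ = distance/dt₂ = 13.3417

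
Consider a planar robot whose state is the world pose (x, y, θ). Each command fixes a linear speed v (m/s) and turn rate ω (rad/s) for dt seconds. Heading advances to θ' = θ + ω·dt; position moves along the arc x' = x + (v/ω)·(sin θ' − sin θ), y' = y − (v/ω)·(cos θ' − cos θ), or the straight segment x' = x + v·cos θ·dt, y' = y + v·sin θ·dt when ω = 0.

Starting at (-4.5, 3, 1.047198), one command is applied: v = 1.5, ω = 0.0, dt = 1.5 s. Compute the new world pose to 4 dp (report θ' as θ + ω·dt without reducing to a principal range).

θ' = 1.0472 + 0.0·1.5 = 1.0472
ω = 0 → straight: x' = -4.5 + 1.5·cos(1.0472)·1.5 = -3.3750
y' = 3 + 1.5·sin(1.0472)·1.5 = 4.9486

(-3.3750, 4.9486, 1.0472)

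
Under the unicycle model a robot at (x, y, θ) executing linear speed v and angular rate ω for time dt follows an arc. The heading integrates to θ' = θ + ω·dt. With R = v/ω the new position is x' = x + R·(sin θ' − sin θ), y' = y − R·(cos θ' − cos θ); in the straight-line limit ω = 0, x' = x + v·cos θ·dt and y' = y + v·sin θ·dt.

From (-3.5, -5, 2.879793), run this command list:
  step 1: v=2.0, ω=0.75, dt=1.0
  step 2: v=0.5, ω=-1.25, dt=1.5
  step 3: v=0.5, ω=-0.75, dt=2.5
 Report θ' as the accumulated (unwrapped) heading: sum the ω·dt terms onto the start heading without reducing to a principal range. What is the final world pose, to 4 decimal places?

step 1: θ'=3.6298 (R=2.6667) → pose (-5.4410, -5.2207, 3.6298)
step 2: θ'=1.7548 (R=-0.4000) → pose (-6.0218, -4.9406, 1.7548)
step 3: θ'=-0.1202 (R=-0.6667) → pose (-5.2865, -4.1567, -0.1202)

(-5.2865, -4.1567, -0.1202)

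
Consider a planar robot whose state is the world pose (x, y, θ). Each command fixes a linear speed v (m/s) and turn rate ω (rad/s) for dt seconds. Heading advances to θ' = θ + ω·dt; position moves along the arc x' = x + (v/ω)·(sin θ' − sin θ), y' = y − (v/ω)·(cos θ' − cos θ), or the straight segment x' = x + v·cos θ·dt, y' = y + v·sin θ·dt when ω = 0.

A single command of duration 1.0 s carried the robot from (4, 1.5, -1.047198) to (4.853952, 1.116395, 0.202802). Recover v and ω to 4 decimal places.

v = 1.0000, ω = 1.2500

Δθ = 0.202802 − -1.047198 = 1.250000
ω = Δθ/dt = 1.250000/1.0 = 1.2500
R = Δx/(sin θ' − sin θ) = 0.8000
v = R·ω = 0.8000·1.2500 = 1.0000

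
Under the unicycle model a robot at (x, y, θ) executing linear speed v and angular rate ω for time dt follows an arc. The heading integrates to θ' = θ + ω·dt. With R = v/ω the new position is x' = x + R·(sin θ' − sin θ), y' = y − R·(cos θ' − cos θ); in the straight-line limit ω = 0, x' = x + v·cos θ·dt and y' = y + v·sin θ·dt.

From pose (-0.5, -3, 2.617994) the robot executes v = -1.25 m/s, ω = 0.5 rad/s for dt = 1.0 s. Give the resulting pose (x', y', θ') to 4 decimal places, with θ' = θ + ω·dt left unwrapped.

(0.6910, -3.3342, 3.1180)

θ' = 2.6180 + 0.5·1.0 = 3.1180
R = v/ω = -1.25/0.5 = -2.5000
x' = -0.5 + -2.5000·(sin 3.1180 − sin 2.6180) = 0.6910
y' = -3 − -2.5000·(cos 3.1180 − cos 2.6180) = -3.3342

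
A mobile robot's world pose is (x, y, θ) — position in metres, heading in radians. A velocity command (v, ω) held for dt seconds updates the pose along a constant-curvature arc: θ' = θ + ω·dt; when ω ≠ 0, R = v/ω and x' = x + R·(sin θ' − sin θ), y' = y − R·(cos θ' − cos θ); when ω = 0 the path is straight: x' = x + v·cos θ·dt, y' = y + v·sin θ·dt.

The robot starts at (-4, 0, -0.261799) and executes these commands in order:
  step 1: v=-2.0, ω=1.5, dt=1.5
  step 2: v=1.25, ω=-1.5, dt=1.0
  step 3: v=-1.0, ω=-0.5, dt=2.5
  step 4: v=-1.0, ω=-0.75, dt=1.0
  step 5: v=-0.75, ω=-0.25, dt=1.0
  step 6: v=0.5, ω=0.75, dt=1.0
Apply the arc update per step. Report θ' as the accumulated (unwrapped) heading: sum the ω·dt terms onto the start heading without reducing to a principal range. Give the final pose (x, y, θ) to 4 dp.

(-7.7836, 0.7170, -1.0118)

step 1: θ'=1.9882 (R=-1.3333) → pose (-5.5640, -1.8284, 1.9882)
step 2: θ'=0.4882 (R=-0.8333) → pose (-5.1930, -0.7546, 0.4882)
step 3: θ'=-0.7618 (R=2.0000) → pose (-7.5116, -0.4354, -0.7618)
step 4: θ'=-1.5118 (R=1.3333) → pose (-7.9223, 0.4507, -1.5118)
step 5: θ'=-1.7618 (R=3.0000) → pose (-7.8729, 1.1971, -1.7618)
step 6: θ'=-1.0118 (R=0.6667) → pose (-7.7836, 0.7170, -1.0118)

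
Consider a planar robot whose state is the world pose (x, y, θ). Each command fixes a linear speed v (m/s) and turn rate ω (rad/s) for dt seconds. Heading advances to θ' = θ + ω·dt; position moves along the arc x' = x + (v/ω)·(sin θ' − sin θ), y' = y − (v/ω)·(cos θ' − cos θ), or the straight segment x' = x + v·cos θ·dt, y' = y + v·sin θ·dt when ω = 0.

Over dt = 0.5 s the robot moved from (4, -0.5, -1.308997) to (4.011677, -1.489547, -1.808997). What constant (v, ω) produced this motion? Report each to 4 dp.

v = 2.0000, ω = -1.0000

Δθ = -1.808997 − -1.308997 = -0.500000
ω = Δθ/dt = -0.500000/0.5 = -1.0000
R = −Δy/(cos θ' − cos θ) = -2.0000
v = R·ω = -2.0000·-1.0000 = 2.0000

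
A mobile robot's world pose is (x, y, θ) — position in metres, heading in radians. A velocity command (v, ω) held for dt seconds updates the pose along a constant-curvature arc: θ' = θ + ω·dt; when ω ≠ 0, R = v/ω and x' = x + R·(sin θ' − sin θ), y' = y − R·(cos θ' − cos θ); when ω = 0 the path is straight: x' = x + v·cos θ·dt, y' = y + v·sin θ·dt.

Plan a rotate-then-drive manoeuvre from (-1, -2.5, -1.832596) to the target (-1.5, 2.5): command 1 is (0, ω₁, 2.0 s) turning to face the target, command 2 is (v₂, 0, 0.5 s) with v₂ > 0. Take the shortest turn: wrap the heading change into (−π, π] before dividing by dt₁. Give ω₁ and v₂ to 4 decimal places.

heading to target = atan2(2.5−-2.5, -1.5−-1) = 1.6705
Δθ = wrap(1.6705 − -1.8326) = -2.7801; ω₁ = Δθ/dt₁ = -1.3901
distance = √((-1.5−-1)² + (2.5−-2.5)²) = 5.0249; v₂ = distance/dt₂ = 10.0499

ω₁ = -1.3901, v₂ = 10.0499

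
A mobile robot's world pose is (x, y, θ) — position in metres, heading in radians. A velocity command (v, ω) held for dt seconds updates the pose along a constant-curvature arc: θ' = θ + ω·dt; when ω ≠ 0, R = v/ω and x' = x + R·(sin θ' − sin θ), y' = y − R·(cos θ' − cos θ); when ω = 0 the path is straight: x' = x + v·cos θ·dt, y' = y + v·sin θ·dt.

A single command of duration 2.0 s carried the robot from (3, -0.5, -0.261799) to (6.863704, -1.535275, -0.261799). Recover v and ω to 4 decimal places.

v = 2.0000, ω = 0.0000

Δθ = -0.261799 − -0.261799 = 0.000000
ω = Δθ/dt = 0.000000/2.0 = 0.0000
ω = 0 → v = (Δx·cos θ + Δy·sin θ)/dt = 2.0000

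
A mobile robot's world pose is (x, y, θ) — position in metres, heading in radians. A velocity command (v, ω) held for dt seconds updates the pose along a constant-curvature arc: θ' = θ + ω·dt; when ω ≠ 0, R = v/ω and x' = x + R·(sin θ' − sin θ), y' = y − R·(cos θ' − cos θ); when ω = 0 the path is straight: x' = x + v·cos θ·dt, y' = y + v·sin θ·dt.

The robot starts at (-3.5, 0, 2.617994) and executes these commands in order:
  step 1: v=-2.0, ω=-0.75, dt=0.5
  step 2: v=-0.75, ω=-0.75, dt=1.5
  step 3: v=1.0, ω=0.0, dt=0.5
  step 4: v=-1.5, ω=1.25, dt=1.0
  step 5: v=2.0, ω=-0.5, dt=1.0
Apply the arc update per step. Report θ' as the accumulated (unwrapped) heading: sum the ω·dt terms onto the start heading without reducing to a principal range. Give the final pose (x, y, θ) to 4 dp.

step 1: θ'=2.2430 (R=2.6667) → pose (-2.7468, -0.6488, 2.2430)
step 2: θ'=1.1180 (R=1.0000) → pose (-2.6300, -1.7090, 1.1180)
step 3: θ'=1.1180 (straight) → pose (-2.4113, -1.2594, 1.1180)
step 4: θ'=2.3680 (R=-1.2000) → pose (-2.1707, -2.6429, 2.3680)
step 5: θ'=1.8680 (R=-4.0000) → pose (-3.2004, -0.9527, 1.8680)

(-3.2004, -0.9527, 1.8680)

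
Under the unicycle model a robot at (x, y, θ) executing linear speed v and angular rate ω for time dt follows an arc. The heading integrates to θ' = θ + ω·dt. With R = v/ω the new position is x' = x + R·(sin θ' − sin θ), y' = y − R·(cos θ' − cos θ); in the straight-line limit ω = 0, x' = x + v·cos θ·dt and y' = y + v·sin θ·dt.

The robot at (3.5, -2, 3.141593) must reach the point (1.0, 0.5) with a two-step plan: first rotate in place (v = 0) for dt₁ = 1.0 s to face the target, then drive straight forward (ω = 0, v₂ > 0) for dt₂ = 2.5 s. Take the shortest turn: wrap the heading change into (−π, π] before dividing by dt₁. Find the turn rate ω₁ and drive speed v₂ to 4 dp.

ω₁ = -0.7854, v₂ = 1.4142

heading to target = atan2(0.5−-2, 1−3.5) = 2.3562
Δθ = wrap(2.3562 − 3.1416) = -0.7854; ω₁ = Δθ/dt₁ = -0.7854
distance = √((1−3.5)² + (0.5−-2)²) = 3.5355; v₂ = distance/dt₂ = 1.4142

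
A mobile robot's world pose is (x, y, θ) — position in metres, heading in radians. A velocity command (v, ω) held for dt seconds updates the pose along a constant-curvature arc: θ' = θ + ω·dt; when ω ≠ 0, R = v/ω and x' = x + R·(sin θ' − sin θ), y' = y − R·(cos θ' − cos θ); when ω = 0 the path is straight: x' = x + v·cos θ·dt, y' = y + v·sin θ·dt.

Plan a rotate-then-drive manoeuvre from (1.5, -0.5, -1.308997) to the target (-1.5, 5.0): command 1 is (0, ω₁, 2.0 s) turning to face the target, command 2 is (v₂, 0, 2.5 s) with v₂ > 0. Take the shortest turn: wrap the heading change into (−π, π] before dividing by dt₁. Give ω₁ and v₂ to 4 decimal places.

ω₁ = -1.4520, v₂ = 2.5060

heading to target = atan2(5−-0.5, -1.5−1.5) = 2.0701
Δθ = wrap(2.0701 − -1.3090) = -2.9040; ω₁ = Δθ/dt₁ = -1.4520
distance = √((-1.5−1.5)² + (5−-0.5)²) = 6.2650; v₂ = distance/dt₂ = 2.5060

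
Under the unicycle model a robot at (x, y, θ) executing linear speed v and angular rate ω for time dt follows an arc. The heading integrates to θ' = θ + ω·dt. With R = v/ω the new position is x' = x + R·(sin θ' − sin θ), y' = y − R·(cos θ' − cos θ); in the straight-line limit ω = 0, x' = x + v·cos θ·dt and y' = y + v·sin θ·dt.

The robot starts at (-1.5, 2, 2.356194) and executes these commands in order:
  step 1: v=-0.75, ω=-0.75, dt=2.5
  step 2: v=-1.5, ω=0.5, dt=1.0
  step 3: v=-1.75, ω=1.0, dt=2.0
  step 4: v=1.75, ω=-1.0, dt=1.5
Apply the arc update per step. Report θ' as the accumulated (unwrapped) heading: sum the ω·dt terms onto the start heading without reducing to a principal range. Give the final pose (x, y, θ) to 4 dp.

(-3.1377, -1.4012, 1.4812)

step 1: θ'=0.4812 (R=1.0000) → pose (-1.7443, 0.4065, 0.4812)
step 2: θ'=0.9812 (R=-3.0000) → pose (-2.8492, -0.5848, 0.9812)
step 3: θ'=2.9812 (R=-1.7500) → pose (-1.6742, -3.2854, 2.9812)
step 4: θ'=1.4812 (R=-1.7500) → pose (-3.1377, -1.4012, 1.4812)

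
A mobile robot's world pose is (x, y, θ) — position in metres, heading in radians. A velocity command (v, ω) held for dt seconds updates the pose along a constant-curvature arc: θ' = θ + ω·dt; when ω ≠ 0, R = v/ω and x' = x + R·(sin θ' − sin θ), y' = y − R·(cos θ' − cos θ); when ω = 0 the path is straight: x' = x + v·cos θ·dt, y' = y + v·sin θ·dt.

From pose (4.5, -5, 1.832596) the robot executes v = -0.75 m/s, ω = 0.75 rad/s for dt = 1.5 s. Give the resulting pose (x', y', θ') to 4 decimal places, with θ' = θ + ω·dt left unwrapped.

(5.2830, -5.7243, 2.9576)

θ' = 1.8326 + 0.75·1.5 = 2.9576
R = v/ω = -0.75/0.75 = -1.0000
x' = 4.5 + -1.0000·(sin 2.9576 − sin 1.8326) = 5.2830
y' = -5 − -1.0000·(cos 2.9576 − cos 1.8326) = -5.7243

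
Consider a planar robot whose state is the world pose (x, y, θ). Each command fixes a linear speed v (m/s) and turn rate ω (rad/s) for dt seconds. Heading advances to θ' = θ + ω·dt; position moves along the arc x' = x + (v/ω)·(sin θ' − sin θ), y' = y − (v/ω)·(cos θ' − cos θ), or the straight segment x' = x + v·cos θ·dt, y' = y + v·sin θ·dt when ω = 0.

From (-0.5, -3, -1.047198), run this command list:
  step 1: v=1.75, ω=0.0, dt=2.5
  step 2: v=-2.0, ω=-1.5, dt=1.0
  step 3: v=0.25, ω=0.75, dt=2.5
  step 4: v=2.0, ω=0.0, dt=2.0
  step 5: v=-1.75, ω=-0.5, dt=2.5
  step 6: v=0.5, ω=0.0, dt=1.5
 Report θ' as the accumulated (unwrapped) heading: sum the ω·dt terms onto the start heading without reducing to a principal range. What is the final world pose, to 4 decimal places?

step 1: θ'=-1.0472 (straight) → pose (1.6875, -6.7889, -1.0472)
step 2: θ'=-2.5472 (R=1.3333) → pose (2.0955, -5.0175, -2.5472)
step 3: θ'=-0.6722 (R=0.3333) → pose (2.0746, -5.5545, -0.6722)
step 4: θ'=-0.6722 (straight) → pose (5.2044, -8.0454, -0.6722)
step 5: θ'=-1.9222 (R=3.5000) → pose (4.0978, -4.1020, -1.9222)
step 6: θ'=-1.9222 (straight) → pose (3.8396, -4.8062, -1.9222)

(3.8396, -4.8062, -1.9222)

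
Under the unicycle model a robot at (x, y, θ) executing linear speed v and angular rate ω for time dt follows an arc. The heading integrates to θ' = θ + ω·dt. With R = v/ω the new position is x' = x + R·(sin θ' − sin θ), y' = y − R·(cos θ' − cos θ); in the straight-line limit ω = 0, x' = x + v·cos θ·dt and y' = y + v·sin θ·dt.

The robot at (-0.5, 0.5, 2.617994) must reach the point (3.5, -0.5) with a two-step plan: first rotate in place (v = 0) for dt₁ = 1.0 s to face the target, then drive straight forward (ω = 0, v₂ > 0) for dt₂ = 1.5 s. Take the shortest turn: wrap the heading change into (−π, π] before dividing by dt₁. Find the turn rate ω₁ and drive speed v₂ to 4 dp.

ω₁ = -2.8630, v₂ = 2.7487

heading to target = atan2(-0.5−0.5, 3.5−-0.5) = -0.2450
Δθ = wrap(-0.2450 − 2.6180) = -2.8630; ω₁ = Δθ/dt₁ = -2.8630
distance = √((3.5−-0.5)² + (-0.5−0.5)²) = 4.1231; v₂ = distance/dt₂ = 2.7487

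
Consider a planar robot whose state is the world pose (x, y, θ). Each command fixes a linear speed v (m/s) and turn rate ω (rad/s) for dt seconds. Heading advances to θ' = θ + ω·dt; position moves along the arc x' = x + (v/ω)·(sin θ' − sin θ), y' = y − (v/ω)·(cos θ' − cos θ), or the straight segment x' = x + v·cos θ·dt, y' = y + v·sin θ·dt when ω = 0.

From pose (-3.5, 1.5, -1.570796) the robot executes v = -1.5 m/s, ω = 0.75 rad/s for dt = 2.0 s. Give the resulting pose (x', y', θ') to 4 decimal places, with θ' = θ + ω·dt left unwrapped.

θ' = -1.5708 + 0.75·2.0 = -0.0708
R = v/ω = -1.5/0.75 = -2.0000
x' = -3.5 + -2.0000·(sin -0.0708 − sin -1.5708) = -5.3585
y' = 1.5 − -2.0000·(cos -0.0708 − cos -1.5708) = 3.4950

(-5.3585, 3.4950, -0.0708)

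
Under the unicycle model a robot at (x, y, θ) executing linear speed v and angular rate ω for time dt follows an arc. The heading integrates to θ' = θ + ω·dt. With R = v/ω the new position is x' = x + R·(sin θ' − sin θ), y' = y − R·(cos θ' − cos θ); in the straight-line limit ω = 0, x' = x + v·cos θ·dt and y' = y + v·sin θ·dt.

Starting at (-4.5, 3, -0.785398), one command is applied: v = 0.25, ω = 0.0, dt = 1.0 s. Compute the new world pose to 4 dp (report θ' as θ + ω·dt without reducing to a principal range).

θ' = -0.7854 + 0.0·1.0 = -0.7854
ω = 0 → straight: x' = -4.5 + 0.25·cos(-0.7854)·1.0 = -4.3232
y' = 3 + 0.25·sin(-0.7854)·1.0 = 2.8232

(-4.3232, 2.8232, -0.7854)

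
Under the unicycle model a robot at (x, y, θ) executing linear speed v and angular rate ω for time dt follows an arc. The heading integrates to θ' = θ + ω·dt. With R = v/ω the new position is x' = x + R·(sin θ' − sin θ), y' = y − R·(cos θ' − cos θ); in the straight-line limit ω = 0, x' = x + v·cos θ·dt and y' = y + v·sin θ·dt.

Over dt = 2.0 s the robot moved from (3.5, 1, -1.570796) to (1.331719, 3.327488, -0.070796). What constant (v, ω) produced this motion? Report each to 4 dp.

Δθ = -0.070796 − -1.570796 = 1.500000
ω = Δθ/dt = 1.500000/2.0 = 0.7500
R = −Δy/(cos θ' − cos θ) = -2.3333
v = R·ω = -2.3333·0.7500 = -1.7500

v = -1.7500, ω = 0.7500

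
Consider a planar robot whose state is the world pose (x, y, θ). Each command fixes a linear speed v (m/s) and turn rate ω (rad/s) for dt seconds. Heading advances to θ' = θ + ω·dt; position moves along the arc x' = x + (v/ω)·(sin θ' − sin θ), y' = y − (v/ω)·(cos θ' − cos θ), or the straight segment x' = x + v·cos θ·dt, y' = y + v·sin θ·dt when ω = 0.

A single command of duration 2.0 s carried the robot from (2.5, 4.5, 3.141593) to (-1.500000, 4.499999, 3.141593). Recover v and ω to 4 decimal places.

Δθ = 3.141593 − 3.141593 = 0.000000
ω = Δθ/dt = 0.000000/2.0 = 0.0000
ω = 0 → v = (Δx·cos θ + Δy·sin θ)/dt = 2.0000

v = 2.0000, ω = 0.0000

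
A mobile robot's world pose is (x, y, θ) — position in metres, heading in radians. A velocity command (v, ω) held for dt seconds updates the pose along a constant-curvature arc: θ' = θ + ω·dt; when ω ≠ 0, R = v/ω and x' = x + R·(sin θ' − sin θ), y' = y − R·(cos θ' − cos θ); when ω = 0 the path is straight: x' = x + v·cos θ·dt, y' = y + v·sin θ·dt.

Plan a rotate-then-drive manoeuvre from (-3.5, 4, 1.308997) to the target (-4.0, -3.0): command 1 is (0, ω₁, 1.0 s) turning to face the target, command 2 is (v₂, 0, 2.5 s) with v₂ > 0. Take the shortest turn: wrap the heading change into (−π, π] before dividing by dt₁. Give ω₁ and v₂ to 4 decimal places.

ω₁ = -2.9511, v₂ = 2.8071

heading to target = atan2(-3−4, -4−-3.5) = -1.6421
Δθ = wrap(-1.6421 − 1.3090) = -2.9511; ω₁ = Δθ/dt₁ = -2.9511
distance = √((-4−-3.5)² + (-3−4)²) = 7.0178; v₂ = distance/dt₂ = 2.8071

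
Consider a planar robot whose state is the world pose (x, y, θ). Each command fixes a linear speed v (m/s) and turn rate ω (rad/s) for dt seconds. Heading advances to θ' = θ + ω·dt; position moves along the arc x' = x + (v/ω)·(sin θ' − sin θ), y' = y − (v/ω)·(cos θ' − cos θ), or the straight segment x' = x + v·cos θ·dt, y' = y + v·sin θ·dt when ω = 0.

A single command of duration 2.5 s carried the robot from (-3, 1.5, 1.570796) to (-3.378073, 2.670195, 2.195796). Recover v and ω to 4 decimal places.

v = 0.5000, ω = 0.2500

Δθ = 2.195796 − 1.570796 = 0.625000
ω = Δθ/dt = 0.625000/2.5 = 0.2500
R = −Δy/(cos θ' − cos θ) = 2.0000
v = R·ω = 2.0000·0.2500 = 0.5000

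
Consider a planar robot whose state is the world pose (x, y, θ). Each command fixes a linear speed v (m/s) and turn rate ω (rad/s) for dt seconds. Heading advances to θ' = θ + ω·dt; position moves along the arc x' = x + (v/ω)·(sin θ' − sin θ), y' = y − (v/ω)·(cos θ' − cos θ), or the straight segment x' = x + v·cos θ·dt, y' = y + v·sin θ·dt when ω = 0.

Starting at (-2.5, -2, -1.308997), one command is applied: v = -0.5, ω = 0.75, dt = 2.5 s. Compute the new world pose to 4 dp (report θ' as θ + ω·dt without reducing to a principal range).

(-3.5015, -1.6098, 0.5660)

θ' = -1.3090 + 0.75·2.5 = 0.5660
R = v/ω = -0.5/0.75 = -0.6667
x' = -2.5 + -0.6667·(sin 0.5660 − sin -1.3090) = -3.5015
y' = -2 − -0.6667·(cos 0.5660 − cos -1.3090) = -1.6098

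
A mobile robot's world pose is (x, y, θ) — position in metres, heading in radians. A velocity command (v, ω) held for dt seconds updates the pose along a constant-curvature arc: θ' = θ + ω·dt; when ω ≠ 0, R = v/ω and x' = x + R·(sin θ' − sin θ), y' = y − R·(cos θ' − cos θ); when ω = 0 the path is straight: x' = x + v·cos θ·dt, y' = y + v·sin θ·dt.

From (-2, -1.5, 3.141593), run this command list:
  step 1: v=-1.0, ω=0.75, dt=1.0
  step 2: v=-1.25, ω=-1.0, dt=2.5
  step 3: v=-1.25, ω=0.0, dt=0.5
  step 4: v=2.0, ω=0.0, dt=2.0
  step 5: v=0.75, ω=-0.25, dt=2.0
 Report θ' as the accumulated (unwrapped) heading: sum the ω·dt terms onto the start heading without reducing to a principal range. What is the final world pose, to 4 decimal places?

step 1: θ'=3.8916 (R=-1.3333) → pose (-1.0911, -1.1423, 3.8916)
step 2: θ'=1.3916 (R=1.2500) → pose (0.9909, -2.2797, 1.3916)
step 3: θ'=1.3916 (straight) → pose (0.8795, -2.8947, 1.3916)
step 4: θ'=1.3916 (straight) → pose (1.5925, 1.0413, 1.3916)
step 5: θ'=0.8916 (R=-3.0000) → pose (2.2102, 2.3911, 0.8916)

(2.2102, 2.3911, 0.8916)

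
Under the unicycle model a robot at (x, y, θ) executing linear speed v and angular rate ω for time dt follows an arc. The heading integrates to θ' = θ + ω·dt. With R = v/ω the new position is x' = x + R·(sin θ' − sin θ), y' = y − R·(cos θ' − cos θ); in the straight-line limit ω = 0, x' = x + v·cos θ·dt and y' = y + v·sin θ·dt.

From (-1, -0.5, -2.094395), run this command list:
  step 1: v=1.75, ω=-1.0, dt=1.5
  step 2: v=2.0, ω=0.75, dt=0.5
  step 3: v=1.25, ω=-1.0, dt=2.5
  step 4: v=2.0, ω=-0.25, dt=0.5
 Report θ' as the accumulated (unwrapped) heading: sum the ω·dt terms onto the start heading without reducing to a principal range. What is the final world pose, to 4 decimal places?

(-3.9350, 1.8450, -5.8444)

step 1: θ'=-3.5944 (R=-1.7500) → pose (-3.2811, -1.1986, -3.5944)
step 2: θ'=-3.2194 (R=2.6667) → pose (-4.2405, -0.9380, -3.2194)
step 3: θ'=-5.7194 (R=-1.2500) → pose (-4.8114, 1.3648, -5.7194)
step 4: θ'=-5.8444 (R=-8.0000) → pose (-3.9350, 1.8450, -5.8444)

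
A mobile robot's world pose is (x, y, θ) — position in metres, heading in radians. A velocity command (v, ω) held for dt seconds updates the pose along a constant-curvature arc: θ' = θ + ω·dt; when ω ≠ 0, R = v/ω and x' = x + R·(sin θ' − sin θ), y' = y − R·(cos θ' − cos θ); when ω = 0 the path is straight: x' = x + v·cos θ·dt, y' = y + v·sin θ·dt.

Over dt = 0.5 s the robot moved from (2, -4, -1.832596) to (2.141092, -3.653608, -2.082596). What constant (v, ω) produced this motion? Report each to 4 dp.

v = -0.7500, ω = -0.5000

Δθ = -2.082596 − -1.832596 = -0.250000
ω = Δθ/dt = -0.250000/0.5 = -0.5000
R = −Δy/(cos θ' − cos θ) = 1.5000
v = R·ω = 1.5000·-0.5000 = -0.7500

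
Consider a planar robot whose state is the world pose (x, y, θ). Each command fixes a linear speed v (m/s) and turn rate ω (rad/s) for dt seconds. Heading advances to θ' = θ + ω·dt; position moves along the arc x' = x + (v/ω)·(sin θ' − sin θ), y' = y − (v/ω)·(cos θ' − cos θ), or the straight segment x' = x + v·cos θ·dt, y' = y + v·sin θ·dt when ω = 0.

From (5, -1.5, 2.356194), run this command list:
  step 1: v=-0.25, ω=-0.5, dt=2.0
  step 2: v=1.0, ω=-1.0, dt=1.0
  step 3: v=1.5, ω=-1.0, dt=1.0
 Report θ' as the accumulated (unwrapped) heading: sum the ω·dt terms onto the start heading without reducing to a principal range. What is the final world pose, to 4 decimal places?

step 1: θ'=1.3562 (R=0.5000) → pose (5.1350, -1.9600, 1.3562)
step 2: θ'=0.3562 (R=-1.0000) → pose (5.7633, -1.2358, 0.3562)
step 3: θ'=-0.6438 (R=-1.5000) → pose (7.1868, -1.4419, -0.6438)

(7.1868, -1.4419, -0.6438)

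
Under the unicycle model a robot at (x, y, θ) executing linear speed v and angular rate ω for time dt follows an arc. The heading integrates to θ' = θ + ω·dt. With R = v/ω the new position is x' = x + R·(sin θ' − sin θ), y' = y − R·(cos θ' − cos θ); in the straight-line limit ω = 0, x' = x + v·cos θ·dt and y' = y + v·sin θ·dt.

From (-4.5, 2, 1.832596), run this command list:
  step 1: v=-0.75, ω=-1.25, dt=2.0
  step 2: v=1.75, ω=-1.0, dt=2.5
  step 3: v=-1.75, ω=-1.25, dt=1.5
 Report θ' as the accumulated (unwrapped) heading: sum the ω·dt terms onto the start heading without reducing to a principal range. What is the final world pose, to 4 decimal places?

step 1: θ'=-0.6674 (R=0.6000) → pose (-5.4509, 1.3734, -0.6674)
step 2: θ'=-3.1674 (R=-1.7500) → pose (-6.5793, -1.7505, -3.1674)
step 3: θ'=-5.0424 (R=1.4000) → pose (-5.2909, -3.6037, -5.0424)

(-5.2909, -3.6037, -5.0424)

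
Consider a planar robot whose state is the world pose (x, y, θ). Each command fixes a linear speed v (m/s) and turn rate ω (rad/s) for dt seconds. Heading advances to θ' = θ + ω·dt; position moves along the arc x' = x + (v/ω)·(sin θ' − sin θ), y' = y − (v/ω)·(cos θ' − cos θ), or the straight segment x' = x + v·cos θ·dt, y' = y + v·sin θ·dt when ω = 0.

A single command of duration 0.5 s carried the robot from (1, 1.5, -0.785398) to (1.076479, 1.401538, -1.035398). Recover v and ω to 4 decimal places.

v = 0.2500, ω = -0.5000

Δθ = -1.035398 − -0.785398 = -0.250000
ω = Δθ/dt = -0.250000/0.5 = -0.5000
R = −Δy/(cos θ' − cos θ) = -0.5000
v = R·ω = -0.5000·-0.5000 = 0.2500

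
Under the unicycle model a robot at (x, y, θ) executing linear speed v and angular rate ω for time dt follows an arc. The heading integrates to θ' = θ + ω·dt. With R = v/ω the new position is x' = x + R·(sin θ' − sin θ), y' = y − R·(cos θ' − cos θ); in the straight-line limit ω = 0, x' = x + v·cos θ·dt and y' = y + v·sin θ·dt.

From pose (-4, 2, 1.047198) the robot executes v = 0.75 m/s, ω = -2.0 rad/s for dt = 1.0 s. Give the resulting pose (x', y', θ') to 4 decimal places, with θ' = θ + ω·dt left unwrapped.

θ' = 1.0472 + -2.0·1.0 = -0.9528
R = v/ω = 0.75/-2.0 = -0.3750
x' = -4 + -0.3750·(sin -0.9528 − sin 1.0472) = -3.3696
y' = 2 − -0.3750·(cos -0.9528 − cos 1.0472) = 2.0298

(-3.3696, 2.0298, -0.9528)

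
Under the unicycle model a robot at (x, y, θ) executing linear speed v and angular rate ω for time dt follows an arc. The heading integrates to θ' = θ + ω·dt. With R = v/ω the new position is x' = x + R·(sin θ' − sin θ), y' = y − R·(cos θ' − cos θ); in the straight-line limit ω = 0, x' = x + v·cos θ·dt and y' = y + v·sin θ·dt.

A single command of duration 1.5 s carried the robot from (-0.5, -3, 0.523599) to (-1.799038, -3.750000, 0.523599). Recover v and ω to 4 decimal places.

Δθ = 0.523599 − 0.523599 = 0.000000
ω = Δθ/dt = 0.000000/1.5 = 0.0000
ω = 0 → v = (Δx·cos θ + Δy·sin θ)/dt = -1.0000

v = -1.0000, ω = 0.0000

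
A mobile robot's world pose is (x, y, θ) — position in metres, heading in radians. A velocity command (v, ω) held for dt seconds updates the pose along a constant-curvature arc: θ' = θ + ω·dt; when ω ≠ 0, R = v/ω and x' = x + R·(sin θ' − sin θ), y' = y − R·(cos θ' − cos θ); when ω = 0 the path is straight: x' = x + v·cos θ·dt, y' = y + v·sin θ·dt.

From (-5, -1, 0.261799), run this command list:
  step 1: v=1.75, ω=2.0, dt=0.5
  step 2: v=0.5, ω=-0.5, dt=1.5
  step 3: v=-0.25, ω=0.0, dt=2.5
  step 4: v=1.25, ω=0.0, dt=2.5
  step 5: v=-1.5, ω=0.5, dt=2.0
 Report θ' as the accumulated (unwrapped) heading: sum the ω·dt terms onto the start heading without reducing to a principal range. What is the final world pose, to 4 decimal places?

step 1: θ'=1.2618 (R=0.8750) → pose (-4.3929, -0.4209, 1.2618)
step 2: θ'=0.5118 (R=-1.0000) → pose (-3.9300, 0.1469, 0.5118)
step 3: θ'=0.5118 (straight) → pose (-4.4749, -0.1592, 0.5118)
step 4: θ'=0.5118 (straight) → pose (-1.7504, 1.3712, 0.5118)
step 5: θ'=1.5118 (R=-3.0000) → pose (-3.2759, -1.0675, 1.5118)

(-3.2759, -1.0675, 1.5118)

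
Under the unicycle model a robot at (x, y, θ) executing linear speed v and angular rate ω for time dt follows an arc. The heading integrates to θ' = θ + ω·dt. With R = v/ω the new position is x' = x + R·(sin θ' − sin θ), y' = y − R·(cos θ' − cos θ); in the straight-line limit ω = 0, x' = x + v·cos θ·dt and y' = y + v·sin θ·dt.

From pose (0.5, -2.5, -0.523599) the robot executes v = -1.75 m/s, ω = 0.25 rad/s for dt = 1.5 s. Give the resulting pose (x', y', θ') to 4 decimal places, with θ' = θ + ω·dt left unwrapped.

θ' = -0.5236 + 0.25·1.5 = -0.1486
R = v/ω = -1.75/0.25 = -7.0000
x' = 0.5 + -7.0000·(sin -0.1486 − sin -0.5236) = -1.9636
y' = -2.5 − -7.0000·(cos -0.1486 − cos -0.5236) = -1.6393

(-1.9636, -1.6393, -0.1486)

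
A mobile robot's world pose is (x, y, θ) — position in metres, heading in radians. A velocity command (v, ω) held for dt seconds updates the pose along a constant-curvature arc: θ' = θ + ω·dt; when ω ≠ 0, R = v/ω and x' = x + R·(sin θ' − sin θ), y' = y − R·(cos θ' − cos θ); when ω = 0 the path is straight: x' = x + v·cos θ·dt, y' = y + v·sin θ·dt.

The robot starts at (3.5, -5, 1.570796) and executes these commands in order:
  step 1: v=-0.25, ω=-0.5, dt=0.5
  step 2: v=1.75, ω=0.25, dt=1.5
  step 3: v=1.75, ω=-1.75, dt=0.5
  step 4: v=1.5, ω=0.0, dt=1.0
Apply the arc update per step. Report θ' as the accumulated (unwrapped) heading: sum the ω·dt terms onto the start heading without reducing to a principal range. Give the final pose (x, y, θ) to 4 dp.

(4.9304, -0.6153, 0.8208)

step 1: θ'=1.3208 (R=0.5000) → pose (3.4845, -5.1237, 1.3208)
step 2: θ'=1.6958 (R=7.0000) → pose (3.6475, -2.5192, 1.6958)
step 3: θ'=0.8208 (R=-1.0000) → pose (3.9080, -1.7128, 0.8208)
step 4: θ'=0.8208 (straight) → pose (4.9304, -0.6153, 0.8208)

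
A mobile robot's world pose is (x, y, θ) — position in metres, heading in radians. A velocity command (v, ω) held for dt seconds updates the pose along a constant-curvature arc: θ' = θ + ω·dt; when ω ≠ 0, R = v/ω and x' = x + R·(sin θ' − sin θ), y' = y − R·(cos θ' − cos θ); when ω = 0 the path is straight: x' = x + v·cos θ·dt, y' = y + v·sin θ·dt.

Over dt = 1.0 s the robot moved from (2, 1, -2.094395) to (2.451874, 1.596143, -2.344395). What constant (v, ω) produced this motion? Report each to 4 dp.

v = -0.7500, ω = -0.2500

Δθ = -2.344395 − -2.094395 = -0.250000
ω = Δθ/dt = -0.250000/1.0 = -0.2500
R = −Δy/(cos θ' − cos θ) = 3.0000
v = R·ω = 3.0000·-0.2500 = -0.7500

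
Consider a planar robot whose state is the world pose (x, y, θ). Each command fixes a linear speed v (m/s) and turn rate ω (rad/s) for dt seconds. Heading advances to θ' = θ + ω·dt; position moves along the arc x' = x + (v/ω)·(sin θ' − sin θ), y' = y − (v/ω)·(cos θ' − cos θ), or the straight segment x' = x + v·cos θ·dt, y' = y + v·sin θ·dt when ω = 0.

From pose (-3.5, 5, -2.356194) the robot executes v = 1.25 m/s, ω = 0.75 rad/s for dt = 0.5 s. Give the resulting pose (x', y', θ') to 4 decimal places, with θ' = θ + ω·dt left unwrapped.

θ' = -2.3562 + 0.75·0.5 = -1.9812
R = v/ω = 1.25/0.75 = 1.6667
x' = -3.5 + 1.6667·(sin -1.9812 − sin -2.3562) = -3.8498
y' = 5 − 1.6667·(cos -1.9812 − cos -2.3562) = 4.4864

(-3.8498, 4.4864, -1.9812)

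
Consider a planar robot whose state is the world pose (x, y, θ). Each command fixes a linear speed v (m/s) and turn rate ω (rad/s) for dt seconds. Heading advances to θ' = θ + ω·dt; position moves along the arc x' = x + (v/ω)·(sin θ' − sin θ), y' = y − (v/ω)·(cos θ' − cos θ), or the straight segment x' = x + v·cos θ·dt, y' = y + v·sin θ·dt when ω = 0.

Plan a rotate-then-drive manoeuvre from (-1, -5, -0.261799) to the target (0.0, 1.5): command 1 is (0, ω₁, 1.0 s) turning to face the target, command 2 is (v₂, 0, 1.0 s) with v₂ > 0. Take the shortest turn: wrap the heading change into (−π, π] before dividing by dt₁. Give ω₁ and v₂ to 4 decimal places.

heading to target = atan2(1.5−-5, 0−-1) = 1.4181
Δθ = wrap(1.4181 − -0.2618) = 1.6799; ω₁ = Δθ/dt₁ = 1.6799
distance = √((0−-1)² + (1.5−-5)²) = 6.5765; v₂ = distance/dt₂ = 6.5765

ω₁ = 1.6799, v₂ = 6.5765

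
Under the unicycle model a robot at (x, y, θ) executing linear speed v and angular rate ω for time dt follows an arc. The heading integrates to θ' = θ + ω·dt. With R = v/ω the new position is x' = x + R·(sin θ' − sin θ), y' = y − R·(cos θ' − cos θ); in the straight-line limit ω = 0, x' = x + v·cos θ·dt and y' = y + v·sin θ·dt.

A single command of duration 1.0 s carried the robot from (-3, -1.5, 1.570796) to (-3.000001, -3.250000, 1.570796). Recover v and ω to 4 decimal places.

Δθ = 1.570796 − 1.570796 = 0.000000
ω = Δθ/dt = 0.000000/1.0 = 0.0000
ω = 0 → v = (Δx·cos θ + Δy·sin θ)/dt = -1.7500

v = -1.7500, ω = 0.0000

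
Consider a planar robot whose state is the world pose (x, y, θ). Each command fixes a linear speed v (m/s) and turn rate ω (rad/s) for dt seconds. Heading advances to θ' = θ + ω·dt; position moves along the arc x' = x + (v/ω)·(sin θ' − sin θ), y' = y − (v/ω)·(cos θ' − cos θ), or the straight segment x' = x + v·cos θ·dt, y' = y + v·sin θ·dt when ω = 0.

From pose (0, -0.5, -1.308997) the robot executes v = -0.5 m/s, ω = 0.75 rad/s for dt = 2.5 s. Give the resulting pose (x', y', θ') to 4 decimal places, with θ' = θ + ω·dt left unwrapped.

θ' = -1.3090 + 0.75·2.5 = 0.5660
R = v/ω = -0.5/0.75 = -0.6667
x' = 0 + -0.6667·(sin 0.5660 − sin -1.3090) = -1.0015
y' = -0.5 − -0.6667·(cos 0.5660 − cos -1.3090) = -0.1098

(-1.0015, -0.1098, 0.5660)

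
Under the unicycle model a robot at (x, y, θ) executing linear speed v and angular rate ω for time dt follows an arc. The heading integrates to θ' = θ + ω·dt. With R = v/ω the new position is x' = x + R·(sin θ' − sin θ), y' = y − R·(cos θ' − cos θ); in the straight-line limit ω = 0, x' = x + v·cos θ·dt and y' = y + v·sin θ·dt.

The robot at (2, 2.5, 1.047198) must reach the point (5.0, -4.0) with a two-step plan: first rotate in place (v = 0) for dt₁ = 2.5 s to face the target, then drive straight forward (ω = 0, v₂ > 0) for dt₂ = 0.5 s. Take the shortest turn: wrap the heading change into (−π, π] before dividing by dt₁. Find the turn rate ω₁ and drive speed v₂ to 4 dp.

ω₁ = -0.8742, v₂ = 14.3178

heading to target = atan2(-4−2.5, 5−2) = -1.1384
Δθ = wrap(-1.1384 − 1.0472) = -2.1856; ω₁ = Δθ/dt₁ = -0.8742
distance = √((5−2)² + (-4−2.5)²) = 7.1589; v₂ = distance/dt₂ = 14.3178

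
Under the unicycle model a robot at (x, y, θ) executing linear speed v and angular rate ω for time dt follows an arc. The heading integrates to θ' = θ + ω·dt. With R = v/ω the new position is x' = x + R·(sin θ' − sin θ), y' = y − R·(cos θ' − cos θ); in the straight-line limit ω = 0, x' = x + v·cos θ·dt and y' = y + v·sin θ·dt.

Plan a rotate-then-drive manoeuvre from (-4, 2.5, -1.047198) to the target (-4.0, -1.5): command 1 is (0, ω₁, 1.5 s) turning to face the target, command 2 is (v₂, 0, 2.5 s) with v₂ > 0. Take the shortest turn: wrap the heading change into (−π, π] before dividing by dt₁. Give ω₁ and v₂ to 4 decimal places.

ω₁ = -0.3491, v₂ = 1.6000

heading to target = atan2(-1.5−2.5, -4−-4) = -1.5708
Δθ = wrap(-1.5708 − -1.0472) = -0.5236; ω₁ = Δθ/dt₁ = -0.3491
distance = √((-4−-4)² + (-1.5−2.5)²) = 4.0000; v₂ = distance/dt₂ = 1.6000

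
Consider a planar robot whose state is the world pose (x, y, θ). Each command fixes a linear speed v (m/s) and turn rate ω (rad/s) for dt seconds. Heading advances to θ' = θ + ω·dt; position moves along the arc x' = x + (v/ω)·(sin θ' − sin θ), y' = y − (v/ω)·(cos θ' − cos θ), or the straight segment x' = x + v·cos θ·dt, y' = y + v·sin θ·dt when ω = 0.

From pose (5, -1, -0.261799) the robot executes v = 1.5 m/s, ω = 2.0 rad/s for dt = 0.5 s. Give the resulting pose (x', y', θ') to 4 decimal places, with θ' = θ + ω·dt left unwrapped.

θ' = -0.2618 + 2.0·0.5 = 0.7382
R = v/ω = 1.5/2.0 = 0.7500
x' = 5 + 0.7500·(sin 0.7382 − sin -0.2618) = 5.6988
y' = -1 − 0.7500·(cos 0.7382 − cos -0.2618) = -0.8303

(5.6988, -0.8303, 0.7382)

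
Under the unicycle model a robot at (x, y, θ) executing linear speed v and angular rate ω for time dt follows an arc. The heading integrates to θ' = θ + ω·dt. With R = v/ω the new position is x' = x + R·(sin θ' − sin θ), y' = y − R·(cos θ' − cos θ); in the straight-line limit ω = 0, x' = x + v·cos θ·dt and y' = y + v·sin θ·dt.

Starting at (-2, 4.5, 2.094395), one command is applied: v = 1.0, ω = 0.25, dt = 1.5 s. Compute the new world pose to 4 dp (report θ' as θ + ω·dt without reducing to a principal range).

θ' = 2.0944 + 0.25·1.5 = 2.4694
R = v/ω = 1.0/0.25 = 4.0000
x' = -2 + 4.0000·(sin 2.4694 − sin 2.0944) = -2.9733
y' = 4.5 − 4.0000·(cos 2.4694 − cos 2.0944) = 5.6298

(-2.9733, 5.6298, 2.4694)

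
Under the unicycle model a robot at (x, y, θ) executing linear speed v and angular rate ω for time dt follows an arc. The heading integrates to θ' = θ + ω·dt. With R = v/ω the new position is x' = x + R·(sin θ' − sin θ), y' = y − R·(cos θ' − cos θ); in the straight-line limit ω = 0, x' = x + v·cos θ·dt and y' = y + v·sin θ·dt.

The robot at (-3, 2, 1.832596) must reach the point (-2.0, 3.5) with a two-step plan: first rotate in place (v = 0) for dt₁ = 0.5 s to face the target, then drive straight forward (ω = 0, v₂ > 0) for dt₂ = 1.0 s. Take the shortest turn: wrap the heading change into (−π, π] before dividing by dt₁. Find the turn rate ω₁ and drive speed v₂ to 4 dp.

ω₁ = -1.6996, v₂ = 1.8028

heading to target = atan2(3.5−2, -2−-3) = 0.9828
Δθ = wrap(0.9828 − 1.8326) = -0.8498; ω₁ = Δθ/dt₁ = -1.6996
distance = √((-2−-3)² + (3.5−2)²) = 1.8028; v₂ = distance/dt₂ = 1.8028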